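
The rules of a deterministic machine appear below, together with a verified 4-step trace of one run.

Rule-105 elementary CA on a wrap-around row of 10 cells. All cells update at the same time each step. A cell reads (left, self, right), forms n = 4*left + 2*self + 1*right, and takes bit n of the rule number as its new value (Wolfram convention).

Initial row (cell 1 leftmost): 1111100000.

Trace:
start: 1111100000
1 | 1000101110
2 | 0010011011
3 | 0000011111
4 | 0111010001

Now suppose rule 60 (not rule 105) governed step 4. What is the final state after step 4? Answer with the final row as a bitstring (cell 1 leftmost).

1000010000

(re-executing step 4 under rule 60; state before step 4: 0000011111)
4 | 1000010000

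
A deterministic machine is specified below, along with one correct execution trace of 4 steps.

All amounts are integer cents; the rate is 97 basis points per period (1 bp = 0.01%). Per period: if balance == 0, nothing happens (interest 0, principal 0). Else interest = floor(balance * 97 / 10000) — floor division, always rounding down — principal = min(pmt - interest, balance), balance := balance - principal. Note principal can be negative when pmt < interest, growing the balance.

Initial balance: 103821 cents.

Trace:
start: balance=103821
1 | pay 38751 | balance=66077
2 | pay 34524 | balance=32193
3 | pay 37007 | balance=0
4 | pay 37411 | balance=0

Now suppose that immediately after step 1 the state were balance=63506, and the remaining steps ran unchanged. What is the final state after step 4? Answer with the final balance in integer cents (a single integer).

0

state after step 1 := balance=63506
2 | pay 34524 | balance=29598
3 | pay 37007 | balance=0
4 | pay 37411 | balance=0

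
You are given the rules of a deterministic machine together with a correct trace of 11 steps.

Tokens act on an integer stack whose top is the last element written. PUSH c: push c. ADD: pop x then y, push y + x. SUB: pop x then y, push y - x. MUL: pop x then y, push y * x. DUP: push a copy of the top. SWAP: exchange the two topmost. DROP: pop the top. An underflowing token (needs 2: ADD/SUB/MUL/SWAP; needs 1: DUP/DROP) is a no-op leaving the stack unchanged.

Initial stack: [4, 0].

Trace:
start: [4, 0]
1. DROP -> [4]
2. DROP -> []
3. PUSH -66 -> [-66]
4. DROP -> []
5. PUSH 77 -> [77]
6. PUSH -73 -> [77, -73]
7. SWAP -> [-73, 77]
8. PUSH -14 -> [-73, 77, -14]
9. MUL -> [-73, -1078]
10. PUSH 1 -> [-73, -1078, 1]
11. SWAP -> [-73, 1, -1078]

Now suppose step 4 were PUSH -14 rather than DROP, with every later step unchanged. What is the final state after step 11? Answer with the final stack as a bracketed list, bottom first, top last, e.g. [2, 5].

(re-executing from step 4 with the substitution; state before step 4: [-66])
4. PUSH -14 -> [-66, -14]
5. PUSH 77 -> [-66, -14, 77]
6. PUSH -73 -> [-66, -14, 77, -73]
7. SWAP -> [-66, -14, -73, 77]
8. PUSH -14 -> [-66, -14, -73, 77, -14]
9. MUL -> [-66, -14, -73, -1078]
10. PUSH 1 -> [-66, -14, -73, -1078, 1]
11. SWAP -> [-66, -14, -73, 1, -1078]

[-66, -14, -73, 1, -1078]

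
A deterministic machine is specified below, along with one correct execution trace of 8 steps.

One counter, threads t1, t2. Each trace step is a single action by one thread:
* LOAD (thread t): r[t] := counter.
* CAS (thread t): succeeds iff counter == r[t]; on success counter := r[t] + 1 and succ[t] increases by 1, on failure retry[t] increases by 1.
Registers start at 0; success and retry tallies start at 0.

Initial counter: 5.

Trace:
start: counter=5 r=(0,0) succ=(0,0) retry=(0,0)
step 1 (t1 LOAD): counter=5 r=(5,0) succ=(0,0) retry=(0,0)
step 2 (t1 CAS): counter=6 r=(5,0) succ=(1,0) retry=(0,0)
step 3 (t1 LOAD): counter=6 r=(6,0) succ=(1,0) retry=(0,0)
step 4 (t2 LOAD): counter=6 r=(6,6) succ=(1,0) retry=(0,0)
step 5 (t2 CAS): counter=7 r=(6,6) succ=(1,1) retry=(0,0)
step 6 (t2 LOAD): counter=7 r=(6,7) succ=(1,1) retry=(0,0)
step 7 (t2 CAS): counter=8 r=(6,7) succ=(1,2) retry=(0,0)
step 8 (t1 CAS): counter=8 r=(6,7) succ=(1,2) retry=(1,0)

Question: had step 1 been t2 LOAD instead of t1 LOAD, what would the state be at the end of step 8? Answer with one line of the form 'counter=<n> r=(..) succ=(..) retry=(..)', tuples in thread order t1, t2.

(re-executing from step 1 with the substitution; state before step 1: counter=5 r=(0,0) succ=(0,0) retry=(0,0))
step 1 (t2 LOAD): counter=5 r=(0,5) succ=(0,0) retry=(0,0)
step 2 (t1 CAS): counter=5 r=(0,5) succ=(0,0) retry=(1,0)
step 3 (t1 LOAD): counter=5 r=(5,5) succ=(0,0) retry=(1,0)
step 4 (t2 LOAD): counter=5 r=(5,5) succ=(0,0) retry=(1,0)
step 5 (t2 CAS): counter=6 r=(5,5) succ=(0,1) retry=(1,0)
step 6 (t2 LOAD): counter=6 r=(5,6) succ=(0,1) retry=(1,0)
step 7 (t2 CAS): counter=7 r=(5,6) succ=(0,2) retry=(1,0)
step 8 (t1 CAS): counter=7 r=(5,6) succ=(0,2) retry=(2,0)

counter=7 r=(5,6) succ=(0,2) retry=(2,0)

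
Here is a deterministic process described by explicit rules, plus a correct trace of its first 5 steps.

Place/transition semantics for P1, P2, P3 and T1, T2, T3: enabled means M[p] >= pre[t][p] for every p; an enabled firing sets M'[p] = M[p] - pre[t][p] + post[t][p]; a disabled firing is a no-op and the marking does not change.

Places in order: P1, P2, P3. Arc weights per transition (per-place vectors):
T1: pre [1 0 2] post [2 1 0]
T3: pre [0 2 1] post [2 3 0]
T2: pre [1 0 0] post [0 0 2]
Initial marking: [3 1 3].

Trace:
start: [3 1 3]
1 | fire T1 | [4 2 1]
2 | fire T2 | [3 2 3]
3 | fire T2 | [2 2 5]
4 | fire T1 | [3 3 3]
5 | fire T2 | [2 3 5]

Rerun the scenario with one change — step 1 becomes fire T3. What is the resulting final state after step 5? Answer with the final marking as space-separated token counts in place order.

(re-executing from step 1 with the substitution; state before step 1: [3 1 3])
1 | fire T3 | [3 1 3]
2 | fire T2 | [2 1 5]
3 | fire T2 | [1 1 7]
4 | fire T1 | [2 2 5]
5 | fire T2 | [1 2 7]

1 2 7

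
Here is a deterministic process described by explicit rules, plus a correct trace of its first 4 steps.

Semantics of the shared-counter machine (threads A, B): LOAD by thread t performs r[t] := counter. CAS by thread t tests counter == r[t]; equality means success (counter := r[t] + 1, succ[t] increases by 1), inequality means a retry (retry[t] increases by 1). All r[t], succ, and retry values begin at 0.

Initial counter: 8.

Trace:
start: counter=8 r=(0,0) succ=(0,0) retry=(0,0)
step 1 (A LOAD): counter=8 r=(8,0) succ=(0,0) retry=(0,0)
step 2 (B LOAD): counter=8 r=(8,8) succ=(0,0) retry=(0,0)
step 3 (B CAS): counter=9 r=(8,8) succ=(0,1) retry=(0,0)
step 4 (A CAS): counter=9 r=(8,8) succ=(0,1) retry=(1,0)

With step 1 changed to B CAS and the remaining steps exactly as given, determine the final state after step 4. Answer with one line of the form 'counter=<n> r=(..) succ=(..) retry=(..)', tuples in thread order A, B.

counter=9 r=(0,8) succ=(0,1) retry=(1,1)

(re-executing from step 1 with the substitution; state before step 1: counter=8 r=(0,0) succ=(0,0) retry=(0,0))
step 1 (B CAS): counter=8 r=(0,0) succ=(0,0) retry=(0,1)
step 2 (B LOAD): counter=8 r=(0,8) succ=(0,0) retry=(0,1)
step 3 (B CAS): counter=9 r=(0,8) succ=(0,1) retry=(0,1)
step 4 (A CAS): counter=9 r=(0,8) succ=(0,1) retry=(1,1)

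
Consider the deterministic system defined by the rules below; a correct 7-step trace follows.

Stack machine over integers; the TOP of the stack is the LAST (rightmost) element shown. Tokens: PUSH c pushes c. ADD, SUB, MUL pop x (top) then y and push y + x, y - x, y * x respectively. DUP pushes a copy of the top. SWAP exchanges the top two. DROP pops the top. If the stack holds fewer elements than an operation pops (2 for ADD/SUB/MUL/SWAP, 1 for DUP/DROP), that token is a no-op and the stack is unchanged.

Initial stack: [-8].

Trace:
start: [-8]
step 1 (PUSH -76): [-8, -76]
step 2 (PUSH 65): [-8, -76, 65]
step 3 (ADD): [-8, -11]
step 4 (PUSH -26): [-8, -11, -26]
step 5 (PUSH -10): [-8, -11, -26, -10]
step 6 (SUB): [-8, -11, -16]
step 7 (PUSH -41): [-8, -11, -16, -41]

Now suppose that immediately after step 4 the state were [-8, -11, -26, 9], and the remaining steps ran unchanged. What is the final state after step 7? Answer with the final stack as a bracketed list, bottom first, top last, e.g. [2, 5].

[-8, -11, -26, 19, -41]

state after step 4 := [-8, -11, -26, 9]
step 5 (PUSH -10): [-8, -11, -26, 9, -10]
step 6 (SUB): [-8, -11, -26, 19]
step 7 (PUSH -41): [-8, -11, -26, 19, -41]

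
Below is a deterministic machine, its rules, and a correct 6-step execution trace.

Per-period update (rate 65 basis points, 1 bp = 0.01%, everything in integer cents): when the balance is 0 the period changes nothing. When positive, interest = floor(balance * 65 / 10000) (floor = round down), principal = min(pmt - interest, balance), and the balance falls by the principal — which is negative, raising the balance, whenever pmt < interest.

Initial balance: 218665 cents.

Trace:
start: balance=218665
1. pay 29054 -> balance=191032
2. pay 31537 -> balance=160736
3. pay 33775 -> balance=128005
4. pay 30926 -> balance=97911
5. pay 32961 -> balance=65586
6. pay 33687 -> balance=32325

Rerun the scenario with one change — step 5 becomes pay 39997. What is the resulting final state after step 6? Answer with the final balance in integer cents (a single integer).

25243

(re-executing from step 5 with the substitution; state before step 5: balance=97911)
5. pay 39997 -> balance=58550
6. pay 33687 -> balance=25243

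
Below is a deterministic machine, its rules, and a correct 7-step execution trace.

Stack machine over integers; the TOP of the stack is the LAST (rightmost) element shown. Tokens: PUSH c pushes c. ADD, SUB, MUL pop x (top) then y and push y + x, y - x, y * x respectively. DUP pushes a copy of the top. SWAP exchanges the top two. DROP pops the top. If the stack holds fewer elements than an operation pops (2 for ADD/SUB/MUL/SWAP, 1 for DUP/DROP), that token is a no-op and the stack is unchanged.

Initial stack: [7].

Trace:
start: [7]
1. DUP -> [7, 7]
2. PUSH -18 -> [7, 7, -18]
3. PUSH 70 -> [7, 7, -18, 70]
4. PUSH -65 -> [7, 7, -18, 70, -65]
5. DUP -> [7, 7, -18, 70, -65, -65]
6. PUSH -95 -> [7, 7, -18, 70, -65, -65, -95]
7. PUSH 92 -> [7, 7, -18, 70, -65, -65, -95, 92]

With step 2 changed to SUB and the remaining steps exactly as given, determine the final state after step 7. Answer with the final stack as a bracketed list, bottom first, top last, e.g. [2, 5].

[0, 70, -65, -65, -95, 92]

(re-executing from step 2 with the substitution; state before step 2: [7, 7])
2. SUB -> [0]
3. PUSH 70 -> [0, 70]
4. PUSH -65 -> [0, 70, -65]
5. DUP -> [0, 70, -65, -65]
6. PUSH -95 -> [0, 70, -65, -65, -95]
7. PUSH 92 -> [0, 70, -65, -65, -95, 92]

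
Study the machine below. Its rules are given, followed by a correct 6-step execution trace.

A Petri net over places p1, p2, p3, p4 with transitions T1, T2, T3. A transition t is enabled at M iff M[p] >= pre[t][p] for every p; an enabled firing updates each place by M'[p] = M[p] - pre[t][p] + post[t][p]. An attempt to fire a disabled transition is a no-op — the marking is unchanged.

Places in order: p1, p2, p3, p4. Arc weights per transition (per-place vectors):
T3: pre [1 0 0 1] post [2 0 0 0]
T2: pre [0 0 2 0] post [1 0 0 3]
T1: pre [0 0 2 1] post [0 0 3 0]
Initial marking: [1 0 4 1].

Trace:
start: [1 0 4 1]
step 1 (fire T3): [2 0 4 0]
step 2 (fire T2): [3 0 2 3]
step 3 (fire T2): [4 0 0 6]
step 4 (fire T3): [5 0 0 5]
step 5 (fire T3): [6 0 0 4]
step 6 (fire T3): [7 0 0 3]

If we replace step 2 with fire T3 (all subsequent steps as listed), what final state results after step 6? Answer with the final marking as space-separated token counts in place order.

6 0 2 0

(re-executing from step 2 with the substitution; state before step 2: [2 0 4 0])
step 2 (fire T3): [2 0 4 0]
step 3 (fire T2): [3 0 2 3]
step 4 (fire T3): [4 0 2 2]
step 5 (fire T3): [5 0 2 1]
step 6 (fire T3): [6 0 2 0]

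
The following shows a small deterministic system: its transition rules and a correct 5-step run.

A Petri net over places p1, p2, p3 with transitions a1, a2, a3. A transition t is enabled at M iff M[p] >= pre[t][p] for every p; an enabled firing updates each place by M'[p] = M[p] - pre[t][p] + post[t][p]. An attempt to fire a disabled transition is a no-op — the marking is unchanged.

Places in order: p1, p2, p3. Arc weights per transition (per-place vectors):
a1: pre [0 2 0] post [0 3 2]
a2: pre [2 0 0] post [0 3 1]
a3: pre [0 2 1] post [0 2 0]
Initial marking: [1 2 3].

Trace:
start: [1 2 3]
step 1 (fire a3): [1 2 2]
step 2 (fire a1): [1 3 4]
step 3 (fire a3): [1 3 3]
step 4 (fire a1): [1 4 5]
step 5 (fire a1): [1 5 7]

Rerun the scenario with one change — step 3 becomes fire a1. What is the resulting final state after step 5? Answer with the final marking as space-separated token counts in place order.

1 6 10

(re-executing from step 3 with the substitution; state before step 3: [1 3 4])
step 3 (fire a1): [1 4 6]
step 4 (fire a1): [1 5 8]
step 5 (fire a1): [1 6 10]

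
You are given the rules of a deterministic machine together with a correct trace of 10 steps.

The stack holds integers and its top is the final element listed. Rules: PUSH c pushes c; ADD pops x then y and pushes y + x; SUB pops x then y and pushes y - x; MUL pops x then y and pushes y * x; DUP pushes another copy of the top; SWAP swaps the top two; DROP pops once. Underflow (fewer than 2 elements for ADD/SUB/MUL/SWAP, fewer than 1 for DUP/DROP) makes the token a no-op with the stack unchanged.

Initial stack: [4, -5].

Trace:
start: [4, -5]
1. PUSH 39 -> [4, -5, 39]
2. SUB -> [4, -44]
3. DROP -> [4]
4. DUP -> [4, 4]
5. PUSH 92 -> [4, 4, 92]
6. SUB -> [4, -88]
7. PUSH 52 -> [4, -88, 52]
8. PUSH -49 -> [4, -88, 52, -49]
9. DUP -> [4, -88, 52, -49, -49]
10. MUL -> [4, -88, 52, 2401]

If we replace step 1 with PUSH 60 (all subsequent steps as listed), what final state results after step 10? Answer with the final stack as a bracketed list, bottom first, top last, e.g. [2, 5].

[4, -88, 52, 2401]

(re-executing from step 1 with the substitution; state before step 1: [4, -5])
1. PUSH 60 -> [4, -5, 60]
2. SUB -> [4, -65]
3. DROP -> [4]
4. DUP -> [4, 4]
5. PUSH 92 -> [4, 4, 92]
6. SUB -> [4, -88]
7. PUSH 52 -> [4, -88, 52]
8. PUSH -49 -> [4, -88, 52, -49]
9. DUP -> [4, -88, 52, -49, -49]
10. MUL -> [4, -88, 52, 2401]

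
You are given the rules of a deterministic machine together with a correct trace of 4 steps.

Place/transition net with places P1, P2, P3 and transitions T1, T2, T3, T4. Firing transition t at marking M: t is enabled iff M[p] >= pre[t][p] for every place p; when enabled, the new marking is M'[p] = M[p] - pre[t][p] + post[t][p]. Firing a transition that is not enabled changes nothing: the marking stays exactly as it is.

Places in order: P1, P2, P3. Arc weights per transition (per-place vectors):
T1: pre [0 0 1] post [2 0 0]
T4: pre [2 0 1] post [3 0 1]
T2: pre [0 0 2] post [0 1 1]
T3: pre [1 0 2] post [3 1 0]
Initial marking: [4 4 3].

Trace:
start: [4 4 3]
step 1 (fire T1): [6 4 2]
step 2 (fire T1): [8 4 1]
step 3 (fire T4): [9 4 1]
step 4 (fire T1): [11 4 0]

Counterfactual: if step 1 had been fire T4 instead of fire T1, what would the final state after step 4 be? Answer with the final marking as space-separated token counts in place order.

(re-executing from step 1 with the substitution; state before step 1: [4 4 3])
step 1 (fire T4): [5 4 3]
step 2 (fire T1): [7 4 2]
step 3 (fire T4): [8 4 2]
step 4 (fire T1): [10 4 1]

10 4 1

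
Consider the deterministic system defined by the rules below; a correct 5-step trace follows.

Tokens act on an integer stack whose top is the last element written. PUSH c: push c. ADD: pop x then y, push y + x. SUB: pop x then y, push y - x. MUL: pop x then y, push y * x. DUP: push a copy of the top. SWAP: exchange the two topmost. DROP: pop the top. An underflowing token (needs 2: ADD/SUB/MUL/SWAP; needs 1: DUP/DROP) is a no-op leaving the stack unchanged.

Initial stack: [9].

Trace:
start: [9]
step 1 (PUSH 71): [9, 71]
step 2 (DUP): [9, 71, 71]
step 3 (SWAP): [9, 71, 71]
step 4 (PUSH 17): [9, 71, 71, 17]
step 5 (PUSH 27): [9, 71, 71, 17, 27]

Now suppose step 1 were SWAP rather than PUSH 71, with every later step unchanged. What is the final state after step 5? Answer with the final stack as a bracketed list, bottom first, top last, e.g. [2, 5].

[9, 9, 17, 27]

(re-executing from step 1 with the substitution; state before step 1: [9])
step 1 (SWAP): [9]
step 2 (DUP): [9, 9]
step 3 (SWAP): [9, 9]
step 4 (PUSH 17): [9, 9, 17]
step 5 (PUSH 27): [9, 9, 17, 27]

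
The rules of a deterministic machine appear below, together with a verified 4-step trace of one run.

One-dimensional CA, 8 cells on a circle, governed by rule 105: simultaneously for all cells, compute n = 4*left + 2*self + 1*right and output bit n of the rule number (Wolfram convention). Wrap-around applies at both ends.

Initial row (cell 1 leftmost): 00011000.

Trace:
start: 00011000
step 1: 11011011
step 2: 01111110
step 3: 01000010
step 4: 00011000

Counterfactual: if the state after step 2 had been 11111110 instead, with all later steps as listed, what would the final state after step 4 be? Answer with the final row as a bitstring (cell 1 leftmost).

state after step 2 := 11111110
step 3: 10000011
step 4: 10111010

10111010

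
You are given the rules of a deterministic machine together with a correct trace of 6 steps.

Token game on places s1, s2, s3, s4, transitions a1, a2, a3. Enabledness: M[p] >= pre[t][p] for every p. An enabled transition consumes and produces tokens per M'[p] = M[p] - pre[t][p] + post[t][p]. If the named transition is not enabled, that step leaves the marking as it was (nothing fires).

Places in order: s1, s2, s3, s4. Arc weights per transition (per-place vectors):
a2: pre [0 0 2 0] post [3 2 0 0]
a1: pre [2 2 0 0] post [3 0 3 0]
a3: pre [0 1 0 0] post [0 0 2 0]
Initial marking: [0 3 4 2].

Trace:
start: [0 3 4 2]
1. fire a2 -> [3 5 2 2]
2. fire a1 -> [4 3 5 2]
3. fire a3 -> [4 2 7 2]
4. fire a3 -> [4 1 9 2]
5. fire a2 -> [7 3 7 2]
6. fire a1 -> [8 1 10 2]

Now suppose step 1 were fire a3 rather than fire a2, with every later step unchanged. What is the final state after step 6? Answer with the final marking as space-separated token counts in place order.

(re-executing from step 1 with the substitution; state before step 1: [0 3 4 2])
1. fire a3 -> [0 2 6 2]
2. fire a1 -> [0 2 6 2]
3. fire a3 -> [0 1 8 2]
4. fire a3 -> [0 0 10 2]
5. fire a2 -> [3 2 8 2]
6. fire a1 -> [4 0 11 2]

4 0 11 2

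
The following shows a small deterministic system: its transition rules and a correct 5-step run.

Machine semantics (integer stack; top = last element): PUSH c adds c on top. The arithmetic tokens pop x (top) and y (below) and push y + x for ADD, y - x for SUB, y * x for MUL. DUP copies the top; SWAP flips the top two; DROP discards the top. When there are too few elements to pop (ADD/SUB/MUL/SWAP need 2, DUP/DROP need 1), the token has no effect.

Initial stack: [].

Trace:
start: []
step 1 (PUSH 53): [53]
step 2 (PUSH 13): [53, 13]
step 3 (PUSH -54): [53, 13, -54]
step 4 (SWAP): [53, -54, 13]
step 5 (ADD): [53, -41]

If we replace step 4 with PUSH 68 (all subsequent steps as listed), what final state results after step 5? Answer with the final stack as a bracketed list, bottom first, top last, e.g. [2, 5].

(re-executing from step 4 with the substitution; state before step 4: [53, 13, -54])
step 4 (PUSH 68): [53, 13, -54, 68]
step 5 (ADD): [53, 13, 14]

[53, 13, 14]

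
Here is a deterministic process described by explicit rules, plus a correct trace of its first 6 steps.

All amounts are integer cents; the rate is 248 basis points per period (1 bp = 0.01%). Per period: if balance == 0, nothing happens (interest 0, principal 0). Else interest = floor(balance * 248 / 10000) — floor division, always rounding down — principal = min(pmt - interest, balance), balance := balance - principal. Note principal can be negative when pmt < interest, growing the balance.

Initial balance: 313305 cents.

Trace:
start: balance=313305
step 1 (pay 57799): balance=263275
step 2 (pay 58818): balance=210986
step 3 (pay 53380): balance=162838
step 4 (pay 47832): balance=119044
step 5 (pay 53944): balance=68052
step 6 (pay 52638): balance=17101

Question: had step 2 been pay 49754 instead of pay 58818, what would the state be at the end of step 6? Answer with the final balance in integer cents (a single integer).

(re-executing from step 2 with the substitution; state before step 2: balance=263275)
step 2 (pay 49754): balance=220050
step 3 (pay 53380): balance=172127
step 4 (pay 47832): balance=128563
step 5 (pay 53944): balance=77807
step 6 (pay 52638): balance=27098

27098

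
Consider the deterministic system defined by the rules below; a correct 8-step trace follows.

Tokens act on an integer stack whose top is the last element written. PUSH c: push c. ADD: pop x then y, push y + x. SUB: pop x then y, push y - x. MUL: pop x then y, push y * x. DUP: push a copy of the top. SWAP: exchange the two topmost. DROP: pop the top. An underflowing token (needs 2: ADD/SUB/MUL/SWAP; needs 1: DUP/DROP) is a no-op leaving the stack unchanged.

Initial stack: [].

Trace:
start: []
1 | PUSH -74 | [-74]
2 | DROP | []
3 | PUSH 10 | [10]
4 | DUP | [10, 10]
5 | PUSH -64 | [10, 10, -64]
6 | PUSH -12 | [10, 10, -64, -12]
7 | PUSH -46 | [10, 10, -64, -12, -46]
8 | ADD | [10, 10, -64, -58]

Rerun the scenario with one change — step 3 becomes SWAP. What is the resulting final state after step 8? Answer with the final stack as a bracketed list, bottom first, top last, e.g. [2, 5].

[-64, -58]

(re-executing from step 3 with the substitution; state before step 3: [])
3 | SWAP | []
4 | DUP | []
5 | PUSH -64 | [-64]
6 | PUSH -12 | [-64, -12]
7 | PUSH -46 | [-64, -12, -46]
8 | ADD | [-64, -58]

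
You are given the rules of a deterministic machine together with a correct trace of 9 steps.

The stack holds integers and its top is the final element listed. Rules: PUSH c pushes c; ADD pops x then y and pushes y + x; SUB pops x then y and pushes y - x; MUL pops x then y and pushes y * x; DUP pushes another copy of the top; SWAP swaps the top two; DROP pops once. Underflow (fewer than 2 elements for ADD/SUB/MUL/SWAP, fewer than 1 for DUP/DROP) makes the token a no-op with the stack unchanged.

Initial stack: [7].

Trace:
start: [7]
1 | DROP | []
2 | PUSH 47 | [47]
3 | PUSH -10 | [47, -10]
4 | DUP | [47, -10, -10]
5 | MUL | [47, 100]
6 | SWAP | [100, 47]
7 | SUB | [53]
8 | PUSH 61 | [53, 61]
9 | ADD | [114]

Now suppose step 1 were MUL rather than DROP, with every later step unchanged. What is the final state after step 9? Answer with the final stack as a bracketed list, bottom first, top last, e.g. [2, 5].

(re-executing from step 1 with the substitution; state before step 1: [7])
1 | MUL | [7]
2 | PUSH 47 | [7, 47]
3 | PUSH -10 | [7, 47, -10]
4 | DUP | [7, 47, -10, -10]
5 | MUL | [7, 47, 100]
6 | SWAP | [7, 100, 47]
7 | SUB | [7, 53]
8 | PUSH 61 | [7, 53, 61]
9 | ADD | [7, 114]

[7, 114]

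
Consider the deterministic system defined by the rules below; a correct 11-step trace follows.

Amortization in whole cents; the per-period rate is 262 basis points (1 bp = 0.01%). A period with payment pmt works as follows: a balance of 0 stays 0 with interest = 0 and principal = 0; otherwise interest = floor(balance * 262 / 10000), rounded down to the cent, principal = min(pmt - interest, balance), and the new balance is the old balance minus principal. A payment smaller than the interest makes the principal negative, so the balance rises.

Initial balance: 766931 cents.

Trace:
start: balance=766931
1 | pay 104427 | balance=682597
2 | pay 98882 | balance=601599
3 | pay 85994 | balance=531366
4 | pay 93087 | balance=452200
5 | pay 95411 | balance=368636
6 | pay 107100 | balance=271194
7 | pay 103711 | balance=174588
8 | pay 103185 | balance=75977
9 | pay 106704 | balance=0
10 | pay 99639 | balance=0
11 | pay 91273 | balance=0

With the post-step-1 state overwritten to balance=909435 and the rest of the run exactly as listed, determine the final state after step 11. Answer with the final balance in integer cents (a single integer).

state after step 1 := balance=909435
2 | pay 98882 | balance=834380
3 | pay 85994 | balance=770246
4 | pay 93087 | balance=697339
5 | pay 95411 | balance=620198
6 | pay 107100 | balance=529347
7 | pay 103711 | balance=439504
8 | pay 103185 | balance=347834
9 | pay 106704 | balance=250243
10 | pay 99639 | balance=157160
11 | pay 91273 | balance=70004

70004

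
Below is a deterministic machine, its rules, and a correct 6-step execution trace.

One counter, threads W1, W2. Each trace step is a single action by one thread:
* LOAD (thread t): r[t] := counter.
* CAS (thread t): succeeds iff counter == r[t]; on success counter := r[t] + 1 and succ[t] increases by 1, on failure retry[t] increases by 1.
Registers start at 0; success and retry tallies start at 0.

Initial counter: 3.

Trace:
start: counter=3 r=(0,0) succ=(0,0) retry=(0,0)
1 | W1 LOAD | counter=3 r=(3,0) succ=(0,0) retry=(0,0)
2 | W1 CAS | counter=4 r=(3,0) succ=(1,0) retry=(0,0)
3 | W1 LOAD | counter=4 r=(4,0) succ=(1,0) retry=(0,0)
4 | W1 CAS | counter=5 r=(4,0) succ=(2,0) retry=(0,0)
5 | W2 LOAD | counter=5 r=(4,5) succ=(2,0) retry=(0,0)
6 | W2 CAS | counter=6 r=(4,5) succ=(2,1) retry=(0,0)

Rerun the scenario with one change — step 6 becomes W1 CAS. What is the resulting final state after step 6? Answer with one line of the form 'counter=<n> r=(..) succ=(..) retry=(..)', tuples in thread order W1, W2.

counter=5 r=(4,5) succ=(2,0) retry=(1,0)

(re-executing from step 6 with the substitution; state before step 6: counter=5 r=(4,5) succ=(2,0) retry=(0,0))
6 | W1 CAS | counter=5 r=(4,5) succ=(2,0) retry=(1,0)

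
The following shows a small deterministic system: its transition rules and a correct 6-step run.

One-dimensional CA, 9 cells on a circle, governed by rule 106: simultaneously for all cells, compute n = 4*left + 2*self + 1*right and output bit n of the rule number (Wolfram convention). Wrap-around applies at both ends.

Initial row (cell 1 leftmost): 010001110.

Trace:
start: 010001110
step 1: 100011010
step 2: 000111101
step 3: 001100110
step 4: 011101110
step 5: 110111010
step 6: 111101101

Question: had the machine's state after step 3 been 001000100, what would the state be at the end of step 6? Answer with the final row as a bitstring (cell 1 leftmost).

state after step 3 := 001000100
step 4: 010001000
step 5: 100010000
step 6: 000100001

000100001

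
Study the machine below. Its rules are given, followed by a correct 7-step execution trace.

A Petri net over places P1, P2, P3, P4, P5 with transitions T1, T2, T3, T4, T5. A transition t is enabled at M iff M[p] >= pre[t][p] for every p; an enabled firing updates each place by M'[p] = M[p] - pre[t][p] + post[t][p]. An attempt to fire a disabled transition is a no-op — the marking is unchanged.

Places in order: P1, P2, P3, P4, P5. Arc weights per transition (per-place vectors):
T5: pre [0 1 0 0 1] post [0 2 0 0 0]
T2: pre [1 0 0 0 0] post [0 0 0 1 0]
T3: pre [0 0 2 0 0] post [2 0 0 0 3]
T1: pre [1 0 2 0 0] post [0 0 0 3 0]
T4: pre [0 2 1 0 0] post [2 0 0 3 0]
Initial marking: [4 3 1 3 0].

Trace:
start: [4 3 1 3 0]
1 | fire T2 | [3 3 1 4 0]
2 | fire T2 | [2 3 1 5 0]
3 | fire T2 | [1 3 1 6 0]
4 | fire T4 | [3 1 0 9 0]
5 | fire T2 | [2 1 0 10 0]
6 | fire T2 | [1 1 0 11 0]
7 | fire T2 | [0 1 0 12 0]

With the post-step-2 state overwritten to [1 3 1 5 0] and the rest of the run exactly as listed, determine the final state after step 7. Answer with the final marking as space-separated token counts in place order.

state after step 2 := [1 3 1 5 0]
3 | fire T2 | [0 3 1 6 0]
4 | fire T4 | [2 1 0 9 0]
5 | fire T2 | [1 1 0 10 0]
6 | fire T2 | [0 1 0 11 0]
7 | fire T2 | [0 1 0 11 0]

0 1 0 11 0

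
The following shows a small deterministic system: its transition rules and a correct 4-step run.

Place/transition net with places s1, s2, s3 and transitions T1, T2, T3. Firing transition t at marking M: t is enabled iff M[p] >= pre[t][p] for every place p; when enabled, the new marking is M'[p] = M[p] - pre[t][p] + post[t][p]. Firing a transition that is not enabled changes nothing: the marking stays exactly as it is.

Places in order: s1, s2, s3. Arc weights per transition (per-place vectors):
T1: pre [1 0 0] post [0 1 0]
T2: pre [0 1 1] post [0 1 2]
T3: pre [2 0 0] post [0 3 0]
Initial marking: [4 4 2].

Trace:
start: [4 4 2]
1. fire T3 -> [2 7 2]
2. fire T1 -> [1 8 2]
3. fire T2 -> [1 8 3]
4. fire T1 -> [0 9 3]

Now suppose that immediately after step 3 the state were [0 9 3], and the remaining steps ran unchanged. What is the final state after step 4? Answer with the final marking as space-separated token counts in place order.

0 9 3

state after step 3 := [0 9 3]
4. fire T1 -> [0 9 3]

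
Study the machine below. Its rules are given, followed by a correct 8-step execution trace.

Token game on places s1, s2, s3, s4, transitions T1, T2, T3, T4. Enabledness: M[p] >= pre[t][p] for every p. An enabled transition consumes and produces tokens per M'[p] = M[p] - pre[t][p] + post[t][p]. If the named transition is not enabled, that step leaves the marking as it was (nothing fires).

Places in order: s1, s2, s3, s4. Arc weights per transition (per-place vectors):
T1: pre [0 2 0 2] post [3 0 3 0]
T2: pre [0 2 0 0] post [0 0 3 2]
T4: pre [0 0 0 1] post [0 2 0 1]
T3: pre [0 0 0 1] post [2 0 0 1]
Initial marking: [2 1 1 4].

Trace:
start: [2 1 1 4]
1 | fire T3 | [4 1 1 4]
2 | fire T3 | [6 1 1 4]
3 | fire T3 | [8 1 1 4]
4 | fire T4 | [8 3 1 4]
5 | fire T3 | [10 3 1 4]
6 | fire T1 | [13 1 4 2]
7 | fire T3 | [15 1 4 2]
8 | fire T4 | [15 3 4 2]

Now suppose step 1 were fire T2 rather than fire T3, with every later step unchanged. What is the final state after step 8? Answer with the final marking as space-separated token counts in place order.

13 3 4 2

(re-executing from step 1 with the substitution; state before step 1: [2 1 1 4])
1 | fire T2 | [2 1 1 4]
2 | fire T3 | [4 1 1 4]
3 | fire T3 | [6 1 1 4]
4 | fire T4 | [6 3 1 4]
5 | fire T3 | [8 3 1 4]
6 | fire T1 | [11 1 4 2]
7 | fire T3 | [13 1 4 2]
8 | fire T4 | [13 3 4 2]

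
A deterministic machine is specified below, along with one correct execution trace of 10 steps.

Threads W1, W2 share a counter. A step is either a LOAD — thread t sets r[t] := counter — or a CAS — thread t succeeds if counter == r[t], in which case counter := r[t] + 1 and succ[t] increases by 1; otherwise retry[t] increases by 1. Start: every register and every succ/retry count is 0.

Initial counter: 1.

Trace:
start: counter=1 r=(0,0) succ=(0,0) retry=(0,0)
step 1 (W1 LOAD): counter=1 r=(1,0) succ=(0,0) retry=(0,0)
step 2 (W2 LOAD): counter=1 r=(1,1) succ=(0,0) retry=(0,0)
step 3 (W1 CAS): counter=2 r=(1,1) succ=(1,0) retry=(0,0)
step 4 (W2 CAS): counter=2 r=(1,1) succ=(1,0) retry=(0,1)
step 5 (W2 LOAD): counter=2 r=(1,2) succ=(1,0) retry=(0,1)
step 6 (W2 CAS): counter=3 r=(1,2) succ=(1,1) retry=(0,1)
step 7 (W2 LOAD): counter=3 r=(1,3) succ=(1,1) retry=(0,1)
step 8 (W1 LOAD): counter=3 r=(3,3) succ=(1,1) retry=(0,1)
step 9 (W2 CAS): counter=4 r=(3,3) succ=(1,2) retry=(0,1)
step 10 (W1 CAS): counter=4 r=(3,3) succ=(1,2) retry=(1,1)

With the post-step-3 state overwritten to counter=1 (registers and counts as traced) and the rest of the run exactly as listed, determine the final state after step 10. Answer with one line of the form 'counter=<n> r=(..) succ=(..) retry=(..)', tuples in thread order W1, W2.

state after step 3 := counter=1 r=(1,1) succ=(1,0) retry=(0,0)
step 4 (W2 CAS): counter=2 r=(1,1) succ=(1,1) retry=(0,0)
step 5 (W2 LOAD): counter=2 r=(1,2) succ=(1,1) retry=(0,0)
step 6 (W2 CAS): counter=3 r=(1,2) succ=(1,2) retry=(0,0)
step 7 (W2 LOAD): counter=3 r=(1,3) succ=(1,2) retry=(0,0)
step 8 (W1 LOAD): counter=3 r=(3,3) succ=(1,2) retry=(0,0)
step 9 (W2 CAS): counter=4 r=(3,3) succ=(1,3) retry=(0,0)
step 10 (W1 CAS): counter=4 r=(3,3) succ=(1,3) retry=(1,0)

counter=4 r=(3,3) succ=(1,3) retry=(1,0)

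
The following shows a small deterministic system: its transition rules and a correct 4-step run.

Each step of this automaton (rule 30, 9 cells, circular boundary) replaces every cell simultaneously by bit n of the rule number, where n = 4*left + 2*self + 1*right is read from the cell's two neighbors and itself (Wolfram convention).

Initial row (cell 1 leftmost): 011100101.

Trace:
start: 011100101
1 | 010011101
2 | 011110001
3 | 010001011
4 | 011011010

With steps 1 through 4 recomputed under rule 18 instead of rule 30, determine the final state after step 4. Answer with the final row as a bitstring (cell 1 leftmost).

(re-executing steps 1..4 under rule 18; state before step 1: 011100101)
1 | 000011000
2 | 000100100
3 | 001011010
4 | 010000001

010000001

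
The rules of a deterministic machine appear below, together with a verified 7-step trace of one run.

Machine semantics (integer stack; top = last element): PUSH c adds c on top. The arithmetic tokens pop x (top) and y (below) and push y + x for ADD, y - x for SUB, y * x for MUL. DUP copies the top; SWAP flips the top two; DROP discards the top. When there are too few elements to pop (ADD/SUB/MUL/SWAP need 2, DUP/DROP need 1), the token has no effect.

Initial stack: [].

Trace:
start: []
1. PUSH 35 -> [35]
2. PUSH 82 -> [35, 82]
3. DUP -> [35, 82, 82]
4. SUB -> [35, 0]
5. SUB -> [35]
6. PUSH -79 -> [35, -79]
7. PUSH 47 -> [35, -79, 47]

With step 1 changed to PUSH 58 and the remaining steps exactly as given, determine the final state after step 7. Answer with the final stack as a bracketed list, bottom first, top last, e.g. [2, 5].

[58, -79, 47]

(re-executing from step 1 with the substitution; state before step 1: [])
1. PUSH 58 -> [58]
2. PUSH 82 -> [58, 82]
3. DUP -> [58, 82, 82]
4. SUB -> [58, 0]
5. SUB -> [58]
6. PUSH -79 -> [58, -79]
7. PUSH 47 -> [58, -79, 47]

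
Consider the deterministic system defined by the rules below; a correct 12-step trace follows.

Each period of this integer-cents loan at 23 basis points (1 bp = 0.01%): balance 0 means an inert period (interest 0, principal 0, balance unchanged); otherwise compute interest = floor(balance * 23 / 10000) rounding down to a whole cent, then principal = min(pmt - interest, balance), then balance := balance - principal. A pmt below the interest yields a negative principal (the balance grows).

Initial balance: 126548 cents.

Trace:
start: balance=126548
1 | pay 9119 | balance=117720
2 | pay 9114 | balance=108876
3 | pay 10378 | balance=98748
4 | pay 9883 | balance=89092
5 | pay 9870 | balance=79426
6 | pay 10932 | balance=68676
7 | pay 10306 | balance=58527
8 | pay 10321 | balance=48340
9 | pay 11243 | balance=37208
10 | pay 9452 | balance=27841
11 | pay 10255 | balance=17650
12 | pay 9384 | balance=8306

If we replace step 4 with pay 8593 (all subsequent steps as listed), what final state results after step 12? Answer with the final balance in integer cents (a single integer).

9620

(re-executing from step 4 with the substitution; state before step 4: balance=98748)
4 | pay 8593 | balance=90382
5 | pay 9870 | balance=80719
6 | pay 10932 | balance=69972
7 | pay 10306 | balance=59826
8 | pay 10321 | balance=49642
9 | pay 11243 | balance=38513
10 | pay 9452 | balance=29149
11 | pay 10255 | balance=18961
12 | pay 9384 | balance=9620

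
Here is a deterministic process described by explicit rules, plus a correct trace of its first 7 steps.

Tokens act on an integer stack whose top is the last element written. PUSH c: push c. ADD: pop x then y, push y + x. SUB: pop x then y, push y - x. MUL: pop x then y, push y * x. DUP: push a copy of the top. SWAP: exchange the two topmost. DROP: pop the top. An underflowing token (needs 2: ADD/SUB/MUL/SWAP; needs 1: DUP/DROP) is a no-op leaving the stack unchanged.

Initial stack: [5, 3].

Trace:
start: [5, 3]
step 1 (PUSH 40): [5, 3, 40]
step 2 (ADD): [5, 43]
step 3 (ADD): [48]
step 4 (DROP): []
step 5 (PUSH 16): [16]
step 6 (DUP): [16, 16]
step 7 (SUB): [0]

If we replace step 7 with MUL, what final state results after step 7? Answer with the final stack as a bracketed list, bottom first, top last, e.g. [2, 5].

(re-executing from step 7 with the substitution; state before step 7: [16, 16])
step 7 (MUL): [256]

[256]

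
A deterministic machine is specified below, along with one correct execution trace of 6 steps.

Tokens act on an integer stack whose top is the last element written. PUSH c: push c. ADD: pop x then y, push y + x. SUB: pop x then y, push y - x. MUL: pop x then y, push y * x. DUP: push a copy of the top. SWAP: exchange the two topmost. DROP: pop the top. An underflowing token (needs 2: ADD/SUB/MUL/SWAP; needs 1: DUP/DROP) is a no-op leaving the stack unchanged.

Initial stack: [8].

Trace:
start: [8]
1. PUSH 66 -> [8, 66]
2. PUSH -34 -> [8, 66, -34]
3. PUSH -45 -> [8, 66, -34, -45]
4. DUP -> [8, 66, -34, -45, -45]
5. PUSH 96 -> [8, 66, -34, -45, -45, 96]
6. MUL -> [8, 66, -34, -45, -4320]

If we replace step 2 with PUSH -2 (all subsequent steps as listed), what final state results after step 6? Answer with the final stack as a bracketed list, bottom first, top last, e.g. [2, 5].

[8, 66, -2, -45, -4320]

(re-executing from step 2 with the substitution; state before step 2: [8, 66])
2. PUSH -2 -> [8, 66, -2]
3. PUSH -45 -> [8, 66, -2, -45]
4. DUP -> [8, 66, -2, -45, -45]
5. PUSH 96 -> [8, 66, -2, -45, -45, 96]
6. MUL -> [8, 66, -2, -45, -4320]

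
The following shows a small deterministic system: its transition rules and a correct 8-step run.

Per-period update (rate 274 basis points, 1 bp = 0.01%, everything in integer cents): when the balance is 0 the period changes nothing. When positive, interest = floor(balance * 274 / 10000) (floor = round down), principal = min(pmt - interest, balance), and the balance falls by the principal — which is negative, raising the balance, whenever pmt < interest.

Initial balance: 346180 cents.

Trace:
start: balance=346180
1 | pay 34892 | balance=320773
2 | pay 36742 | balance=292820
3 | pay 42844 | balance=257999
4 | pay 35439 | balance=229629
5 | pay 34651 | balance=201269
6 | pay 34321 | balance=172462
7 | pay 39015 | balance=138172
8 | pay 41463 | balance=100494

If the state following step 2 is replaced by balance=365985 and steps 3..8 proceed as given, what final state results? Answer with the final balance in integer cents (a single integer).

state after step 2 := balance=365985
3 | pay 42844 | balance=333168
4 | pay 35439 | balance=306857
5 | pay 34651 | balance=280613
6 | pay 34321 | balance=253980
7 | pay 39015 | balance=221924
8 | pay 41463 | balance=186541

186541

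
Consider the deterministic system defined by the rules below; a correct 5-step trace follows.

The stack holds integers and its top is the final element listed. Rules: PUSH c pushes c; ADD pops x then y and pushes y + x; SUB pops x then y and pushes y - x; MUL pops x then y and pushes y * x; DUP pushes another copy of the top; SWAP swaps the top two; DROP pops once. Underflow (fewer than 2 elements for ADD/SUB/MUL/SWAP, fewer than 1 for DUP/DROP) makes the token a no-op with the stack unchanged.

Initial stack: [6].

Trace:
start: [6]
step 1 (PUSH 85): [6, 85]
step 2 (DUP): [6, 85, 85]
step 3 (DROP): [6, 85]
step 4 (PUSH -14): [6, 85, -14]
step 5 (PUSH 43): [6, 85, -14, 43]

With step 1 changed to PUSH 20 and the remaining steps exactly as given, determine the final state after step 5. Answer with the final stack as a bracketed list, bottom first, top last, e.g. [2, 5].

(re-executing from step 1 with the substitution; state before step 1: [6])
step 1 (PUSH 20): [6, 20]
step 2 (DUP): [6, 20, 20]
step 3 (DROP): [6, 20]
step 4 (PUSH -14): [6, 20, -14]
step 5 (PUSH 43): [6, 20, -14, 43]

[6, 20, -14, 43]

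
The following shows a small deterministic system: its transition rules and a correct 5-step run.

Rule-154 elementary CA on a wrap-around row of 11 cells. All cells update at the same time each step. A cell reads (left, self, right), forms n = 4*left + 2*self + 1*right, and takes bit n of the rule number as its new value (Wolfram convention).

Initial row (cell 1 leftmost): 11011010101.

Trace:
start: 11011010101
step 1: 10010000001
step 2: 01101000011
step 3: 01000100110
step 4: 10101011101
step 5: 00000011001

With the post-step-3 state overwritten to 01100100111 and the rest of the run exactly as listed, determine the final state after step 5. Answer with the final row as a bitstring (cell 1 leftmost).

state after step 3 := 01100100111
step 4: 01011011110
step 5: 10010011101

10010011101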